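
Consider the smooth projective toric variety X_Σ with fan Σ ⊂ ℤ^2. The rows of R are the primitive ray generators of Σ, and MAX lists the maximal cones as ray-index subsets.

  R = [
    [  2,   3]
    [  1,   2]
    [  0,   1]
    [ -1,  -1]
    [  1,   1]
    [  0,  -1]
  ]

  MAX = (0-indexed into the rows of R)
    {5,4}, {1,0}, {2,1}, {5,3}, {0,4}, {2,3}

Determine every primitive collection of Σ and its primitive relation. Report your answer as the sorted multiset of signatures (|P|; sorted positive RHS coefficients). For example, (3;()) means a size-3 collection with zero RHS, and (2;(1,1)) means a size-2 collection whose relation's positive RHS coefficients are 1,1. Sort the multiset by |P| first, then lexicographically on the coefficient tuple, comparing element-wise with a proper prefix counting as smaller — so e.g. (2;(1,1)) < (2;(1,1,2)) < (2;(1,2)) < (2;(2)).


|primitive collections| = 9. Relations:

  {2,5}:  v_{2} + v_{5} = 0 — sig = (2;())
  {3,4}:  v_{3} + v_{4} = 0 — sig = (2;())
  {0,3}:  v_{0} + v_{3} = v_{1} — sig = (2;(1))
  {1,3}:  v_{1} + v_{3} = v_{2} — sig = (2;(1))
  {1,4}:  v_{1} + v_{4} = v_{0} — sig = (2;(1))
  {1,5}:  v_{1} + v_{5} = v_{4} — sig = (2;(1))
  {2,4}:  v_{2} + v_{4} = v_{1} — sig = (2;(1))
  {0,2}:  v_{0} + v_{2} = 2·v_{1} — sig = (2;(2))
  {0,5}:  v_{0} + v_{5} = 2·v_{4} — sig = (2;(2))

so the primitive-relation signature multiset is
    |P|=2: 9 collections, coeffs (), (), (1), (1), (1), (1), (1), (2), (2)


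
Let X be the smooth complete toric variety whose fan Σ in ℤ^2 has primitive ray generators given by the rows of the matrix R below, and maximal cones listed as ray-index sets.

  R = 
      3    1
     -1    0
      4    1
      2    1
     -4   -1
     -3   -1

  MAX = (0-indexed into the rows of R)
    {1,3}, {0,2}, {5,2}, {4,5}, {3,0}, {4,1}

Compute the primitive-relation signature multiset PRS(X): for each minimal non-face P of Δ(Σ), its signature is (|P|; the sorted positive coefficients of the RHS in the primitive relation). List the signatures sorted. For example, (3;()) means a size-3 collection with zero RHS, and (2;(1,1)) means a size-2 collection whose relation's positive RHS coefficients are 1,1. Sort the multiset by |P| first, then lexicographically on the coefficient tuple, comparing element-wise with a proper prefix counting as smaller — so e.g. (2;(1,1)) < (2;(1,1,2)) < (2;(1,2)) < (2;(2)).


Σ has 9 primitive collections:

  P={0,5}:  v_{0} + v_{5} = 0  ⇒ sig = (2;())
  P={2,4}:  v_{2} + v_{4} = 0  ⇒ sig = (2;())
  P={0,1}:  v_{0} + v_{1} = v_{3}  ⇒ sig = (2;(1))
  P={0,4}:  v_{0} + v_{4} = v_{1}  ⇒ sig = (2;(1))
  P={1,2}:  v_{1} + v_{2} = v_{0}  ⇒ sig = (2;(1))
  P={1,5}:  v_{1} + v_{5} = v_{4}  ⇒ sig = (2;(1))
  P={3,5}:  v_{3} + v_{5} = v_{1}  ⇒ sig = (2;(1))
  P={2,3}:  v_{2} + v_{3} = 2·v_{0}  ⇒ sig = (2;(2))
  P={3,4}:  v_{3} + v_{4} = 2·v_{1}  ⇒ sig = (2;(2))

so the primitive-relation signature multiset is
{ (2;()) ×2,  (2;(1)) ×5,  (2;(2)) ×2 }


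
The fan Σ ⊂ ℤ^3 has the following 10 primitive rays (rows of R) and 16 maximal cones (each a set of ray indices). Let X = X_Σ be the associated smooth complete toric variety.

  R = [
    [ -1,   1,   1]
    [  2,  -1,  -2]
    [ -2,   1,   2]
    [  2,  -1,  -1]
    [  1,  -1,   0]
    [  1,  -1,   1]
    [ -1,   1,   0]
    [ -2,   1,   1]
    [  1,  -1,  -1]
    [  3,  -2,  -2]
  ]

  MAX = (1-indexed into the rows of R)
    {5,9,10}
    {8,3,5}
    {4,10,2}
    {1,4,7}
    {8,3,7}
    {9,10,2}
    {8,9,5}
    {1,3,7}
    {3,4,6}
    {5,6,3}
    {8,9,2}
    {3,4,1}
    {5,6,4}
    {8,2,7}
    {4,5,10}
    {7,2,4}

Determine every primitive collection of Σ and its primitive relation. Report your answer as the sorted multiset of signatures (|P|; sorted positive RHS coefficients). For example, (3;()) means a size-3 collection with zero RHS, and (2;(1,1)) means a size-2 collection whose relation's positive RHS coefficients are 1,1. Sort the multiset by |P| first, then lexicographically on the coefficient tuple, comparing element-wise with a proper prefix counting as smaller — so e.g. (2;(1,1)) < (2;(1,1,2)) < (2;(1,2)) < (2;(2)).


The 23 primitive collections of Σ (r=10, n=3):

  P = {1,9}:  v_{1} + v_{9} = 0 ; sig = (2;())
  P = {2,3}:  v_{2} + v_{3} = 0 ; sig = (2;())
  P = {4,8}:  v_{4} + v_{8} = 0 ; sig = (2;())
  P = {5,7}:  v_{5} + v_{7} = 0 ; sig = (2;())
  P = {1,10}:  v_{1} + v_{10} = v_{4} ; sig = (2;(1))
  P = {2,5}:  v_{2} + v_{5} = v_{10} ; sig = (2;(1))
  P = {3,10}:  v_{3} + v_{10} = v_{5} ; sig = (2;(1))
  P = {4,9}:  v_{4} + v_{9} = v_{10} ; sig = (2;(1))
  P = {7,10}:  v_{7} + v_{10} = v_{2} ; sig = (2;(1))
  P = {8,10}:  v_{8} + v_{10} = v_{9} ; sig = (2;(1))
  P = {1,2}:  v_{1} + v_{2} = v_{4} + v_{7} ; sig = (2;(1,1))
  P = {1,5}:  v_{1} + v_{5} = v_{3} + v_{4} ; sig = (2;(1,1))
  P = {1,8}:  v_{1} + v_{8} = v_{3} + v_{7} ; sig = (2;(1,1))
  P = {2,6}:  v_{2} + v_{6} = v_{4} + v_{5} ; sig = (2;(1,1))
  P = {3,9}:  v_{3} + v_{9} = v_{5} + v_{8} ; sig = (2;(1,1))
  P = {6,7}:  v_{6} + v_{7} = v_{3} + v_{4} ; sig = (2;(1,1))
  P = {6,8}:  v_{6} + v_{8} = v_{3} + v_{5} ; sig = (2;(1,1))
  P = {7,9}:  v_{7} + v_{9} = v_{2} + v_{8} ; sig = (2;(1,1))
  P = {6,10}:  v_{6} + v_{10} = v_{4} + 2·v_{5} ; sig = (2;(1,2))
  P = {6,9}:  v_{6} + v_{9} = 2·v_{5} ; sig = (2;(2))
  P = {1,6}:  v_{1} + v_{6} = 2·v_{3} + 2·v_{4} ; sig = (2;(2,2))
  P = {3,4,5}:  v_{3} + v_{4} + v_{5} = v_{6} ; sig = (3;(1))
  P = {3,4,7}:  v_{3} + v_{4} + v_{7} = v_{1} ; sig = (3;(1))

Hence PRS(X_Σ) =
{ (2;()) ×4,  (2;(1)) ×6,  (2;(1,1)) ×8,  (2;(1,2)),  (2;(2)),  (2;(2,2)),  (3;(1)) ×2 }


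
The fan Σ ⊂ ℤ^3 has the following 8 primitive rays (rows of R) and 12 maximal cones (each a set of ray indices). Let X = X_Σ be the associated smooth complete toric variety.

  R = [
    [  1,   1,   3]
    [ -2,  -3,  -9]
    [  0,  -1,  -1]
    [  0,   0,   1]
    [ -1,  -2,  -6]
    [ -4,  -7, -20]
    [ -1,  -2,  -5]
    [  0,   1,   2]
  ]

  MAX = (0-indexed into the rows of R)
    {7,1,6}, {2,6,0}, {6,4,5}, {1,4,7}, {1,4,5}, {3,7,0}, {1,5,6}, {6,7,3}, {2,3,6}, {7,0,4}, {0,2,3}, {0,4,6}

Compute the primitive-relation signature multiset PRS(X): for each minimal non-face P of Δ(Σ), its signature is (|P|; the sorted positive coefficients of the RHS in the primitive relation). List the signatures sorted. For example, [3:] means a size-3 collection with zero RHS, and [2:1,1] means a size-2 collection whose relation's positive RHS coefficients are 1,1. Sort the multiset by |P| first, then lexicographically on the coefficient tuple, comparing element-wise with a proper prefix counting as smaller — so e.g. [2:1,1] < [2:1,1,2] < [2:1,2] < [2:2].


The 14 primitive collections of Σ (r=8, n=3):

  P = {0,1}:  v_{0} + v_{1} = v_{4}  ⇒ sig = [2:1]
  P = {2,7}:  v_{2} + v_{7} = v_{3}  ⇒ sig = [2:1]
  P = {3,4}:  v_{3} + v_{4} = v_{6}  ⇒ sig = [2:1]
  P = {0,5}:  v_{0} + v_{5} = 2·v_{4} + v_{6}  ⇒ sig = [2:1,2]
  P = {1,3}:  v_{1} + v_{3} = 2·v_{6} + v_{7}  ⇒ sig = [2:1,2]
  P = {2,4}:  v_{2} + v_{4} = v_{0} + 2·v_{6}  ⇒ sig = [2:1,2]
  P = {3,5}:  v_{3} + v_{5} = v_{1} + 2·v_{6}  ⇒ sig = [2:1,2]
  P = {2,5}:  v_{2} + v_{5} = v_{4} + 3·v_{6}  ⇒ sig = [2:1,3]
  P = {1,2}:  v_{1} + v_{2} = 2·v_{6}  ⇒ sig = [2:2]
  P = {5,7}:  v_{5} + v_{7} = 2·v_{1}  ⇒ sig = [2:2]
  P = {0,6,7}:  v_{0} + v_{6} + v_{7} = 0  ⇒ sig = [3:]
  P = {0,3,6}:  v_{0} + v_{3} + v_{6} = v_{2}  ⇒ sig = [3:1]
  P = {1,4,6}:  v_{1} + v_{4} + v_{6} = v_{5}  ⇒ sig = [3:1]
  P = {4,6,7}:  v_{4} + v_{6} + v_{7} = v_{1}  ⇒ sig = [3:1]

so the primitive-relation signature multiset is
    |P|=2: 10 collections, coeffs (1), (1), (1), (1,2), (1,2), (1,2), (1,2), (1,3), (2), (2)
    |P|=3: 4 collections, coeffs (), (1), (1), (1)


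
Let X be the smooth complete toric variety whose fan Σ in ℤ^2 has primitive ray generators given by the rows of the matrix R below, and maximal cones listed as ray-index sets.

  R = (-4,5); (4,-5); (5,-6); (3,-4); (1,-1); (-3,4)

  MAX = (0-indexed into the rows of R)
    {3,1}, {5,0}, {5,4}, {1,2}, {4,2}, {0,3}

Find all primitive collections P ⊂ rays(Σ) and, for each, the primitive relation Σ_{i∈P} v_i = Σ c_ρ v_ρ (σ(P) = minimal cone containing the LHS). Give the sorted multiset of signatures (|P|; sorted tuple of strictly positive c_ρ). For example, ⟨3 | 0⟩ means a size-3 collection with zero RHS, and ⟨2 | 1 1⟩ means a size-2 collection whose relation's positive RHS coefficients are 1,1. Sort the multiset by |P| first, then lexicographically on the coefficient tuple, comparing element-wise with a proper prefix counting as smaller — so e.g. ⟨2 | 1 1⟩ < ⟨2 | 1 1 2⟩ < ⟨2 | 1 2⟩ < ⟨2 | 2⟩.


Minimal non-faces — 9 found among 6 rays, 6 max cones:

  P={0,1}:  v_{0} + v_{1} = 0  so sig = ⟨2 | 0⟩
  P={3,5}:  v_{3} + v_{5} = 0  so sig = ⟨2 | 0⟩
  P={0,2}:  v_{0} + v_{2} = v_{4}  so sig = ⟨2 | 1⟩
  P={0,4}:  v_{0} + v_{4} = v_{5}  so sig = ⟨2 | 1⟩
  P={1,4}:  v_{1} + v_{4} = v_{2}  so sig = ⟨2 | 1⟩
  P={1,5}:  v_{1} + v_{5} = v_{4}  so sig = ⟨2 | 1⟩
  P={3,4}:  v_{3} + v_{4} = v_{1}  so sig = ⟨2 | 1⟩
  P={2,3}:  v_{2} + v_{3} = 2·v_{1}  so sig = ⟨2 | 2⟩
  P={2,5}:  v_{2} + v_{5} = 2·v_{4}  so sig = ⟨2 | 2⟩

Hence PRS(X_Σ) =
    ⟨2 | 0⟩
    ⟨2 | 0⟩
    ⟨2 | 1⟩
    ⟨2 | 1⟩
    ⟨2 | 1⟩
    ⟨2 | 1⟩
    ⟨2 | 1⟩
    ⟨2 | 2⟩
    ⟨2 | 2⟩


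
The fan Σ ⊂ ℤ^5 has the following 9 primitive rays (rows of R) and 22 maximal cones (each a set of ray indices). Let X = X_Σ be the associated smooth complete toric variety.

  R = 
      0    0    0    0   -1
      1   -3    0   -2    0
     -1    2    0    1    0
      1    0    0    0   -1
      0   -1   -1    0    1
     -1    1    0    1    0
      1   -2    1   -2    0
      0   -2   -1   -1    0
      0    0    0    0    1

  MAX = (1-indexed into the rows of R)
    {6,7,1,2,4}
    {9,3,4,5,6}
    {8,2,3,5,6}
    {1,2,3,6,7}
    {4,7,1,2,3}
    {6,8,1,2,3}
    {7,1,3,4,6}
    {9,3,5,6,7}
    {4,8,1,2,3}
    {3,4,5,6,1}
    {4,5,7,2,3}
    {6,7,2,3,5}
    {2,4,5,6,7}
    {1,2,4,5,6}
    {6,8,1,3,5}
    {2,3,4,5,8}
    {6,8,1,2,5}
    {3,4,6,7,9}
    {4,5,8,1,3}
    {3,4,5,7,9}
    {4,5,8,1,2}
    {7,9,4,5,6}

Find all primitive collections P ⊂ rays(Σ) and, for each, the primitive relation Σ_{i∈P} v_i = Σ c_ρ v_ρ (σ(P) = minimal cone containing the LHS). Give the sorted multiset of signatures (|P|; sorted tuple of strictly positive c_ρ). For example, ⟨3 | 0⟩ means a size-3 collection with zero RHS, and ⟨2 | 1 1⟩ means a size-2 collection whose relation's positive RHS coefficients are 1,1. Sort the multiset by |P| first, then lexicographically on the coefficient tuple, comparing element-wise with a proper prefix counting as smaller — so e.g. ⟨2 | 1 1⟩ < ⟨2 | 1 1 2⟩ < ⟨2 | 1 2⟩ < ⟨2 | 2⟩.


Primitive collections (9):

  • {1,9}:  v_{1} + v_{9} = 0  →  sig = ⟨2 | 0⟩
  • {2,9}:  v_{2} + v_{9} = v_{5} + v_{7}  →  sig = ⟨2 | 1 1⟩
  • {8,9}:  v_{8} + v_{9} = v_{2} + v_{3} + v_{5}  →  sig = ⟨2 | 1 1 1⟩
  • {7,8}:  v_{7} + v_{8} = 2·v_{2} + v_{3}  →  sig = ⟨2 | 1 2⟩
  • {1,5,7}:  v_{1} + v_{5} + v_{7} = v_{2}  →  sig = ⟨3 | 1⟩
  • {4,6,8}:  v_{4} + v_{6} + v_{8} = 2·v_{1} + v_{5}  →  sig = ⟨3 | 1 2⟩
  • {1,2,3,5}:  v_{1} + v_{2} + v_{3} + v_{5} = v_{8}  →  sig = ⟨4 | 1⟩
  • {2,3,4,6}:  v_{2} + v_{3} + v_{4} + v_{6} = v_{1}  →  sig = ⟨4 | 1⟩
  • {3,4,5,6,7}:  v_{3} + v_{4} + v_{5} + v_{6} + v_{7} = 0  →  sig = ⟨5 | 0⟩

Signatures (|P|; sorted positive RHS coefficients), sorted:
{ ⟨2 | 0⟩,  ⟨2 | 1 1⟩,  ⟨2 | 1 1 1⟩,  ⟨2 | 1 2⟩,  ⟨3 | 1⟩,  ⟨3 | 1 2⟩,  ⟨4 | 1⟩ ×2,  ⟨5 | 0⟩ }


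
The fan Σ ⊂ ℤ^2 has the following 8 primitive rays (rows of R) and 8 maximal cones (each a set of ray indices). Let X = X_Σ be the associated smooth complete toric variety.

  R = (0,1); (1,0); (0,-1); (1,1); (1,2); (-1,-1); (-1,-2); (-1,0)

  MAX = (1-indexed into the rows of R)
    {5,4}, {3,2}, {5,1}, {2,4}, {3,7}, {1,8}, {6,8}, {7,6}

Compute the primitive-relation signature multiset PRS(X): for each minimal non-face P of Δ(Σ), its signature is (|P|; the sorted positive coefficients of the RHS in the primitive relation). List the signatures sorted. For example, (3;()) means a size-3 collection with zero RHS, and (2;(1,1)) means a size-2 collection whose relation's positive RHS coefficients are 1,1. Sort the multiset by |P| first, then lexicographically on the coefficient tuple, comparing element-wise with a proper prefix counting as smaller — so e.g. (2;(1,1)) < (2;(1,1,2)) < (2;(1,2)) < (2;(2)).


Σ has 20 primitive collections:

  • {1,3}:  v_{1} + v_{3} = 0  so sig = (2;())
  • {2,8}:  v_{2} + v_{8} = 0  so sig = (2;())
  • {4,6}:  v_{4} + v_{6} = 0  so sig = (2;())
  • {5,7}:  v_{5} + v_{7} = 0  so sig = (2;())
  • {1,2}:  v_{1} + v_{2} = v_{4}  so sig = (2;(1))
  • {1,4}:  v_{1} + v_{4} = v_{5}  so sig = (2;(1))
  • {1,6}:  v_{1} + v_{6} = v_{8}  so sig = (2;(1))
  • {1,7}:  v_{1} + v_{7} = v_{6}  so sig = (2;(1))
  • {2,6}:  v_{2} + v_{6} = v_{3}  so sig = (2;(1))
  • {3,4}:  v_{3} + v_{4} = v_{2}  so sig = (2;(1))
  • {3,5}:  v_{3} + v_{5} = v_{4}  so sig = (2;(1))
  • {3,6}:  v_{3} + v_{6} = v_{7}  so sig = (2;(1))
  • {3,8}:  v_{3} + v_{8} = v_{6}  so sig = (2;(1))
  • {4,7}:  v_{4} + v_{7} = v_{3}  so sig = (2;(1))
  • {4,8}:  v_{4} + v_{8} = v_{1}  so sig = (2;(1))
  • {5,6}:  v_{5} + v_{6} = v_{1}  so sig = (2;(1))
  • {2,5}:  v_{2} + v_{5} = 2·v_{4}  so sig = (2;(2))
  • {2,7}:  v_{2} + v_{7} = 2·v_{3}  so sig = (2;(2))
  • {5,8}:  v_{5} + v_{8} = 2·v_{1}  so sig = (2;(2))
  • {7,8}:  v_{7} + v_{8} = 2·v_{6}  so sig = (2;(2))

Signatures (|P|; sorted positive RHS coefficients), sorted:
[(2;()), (2;()), (2;()), (2;()), (2;(1)), (2;(1)), (2;(1)), (2;(1)), (2;(1)), (2;(1)), (2;(1)), (2;(1)), (2;(1)), (2;(1)), (2;(1)), (2;(1)), (2;(2)), (2;(2)), (2;(2)), (2;(2))]


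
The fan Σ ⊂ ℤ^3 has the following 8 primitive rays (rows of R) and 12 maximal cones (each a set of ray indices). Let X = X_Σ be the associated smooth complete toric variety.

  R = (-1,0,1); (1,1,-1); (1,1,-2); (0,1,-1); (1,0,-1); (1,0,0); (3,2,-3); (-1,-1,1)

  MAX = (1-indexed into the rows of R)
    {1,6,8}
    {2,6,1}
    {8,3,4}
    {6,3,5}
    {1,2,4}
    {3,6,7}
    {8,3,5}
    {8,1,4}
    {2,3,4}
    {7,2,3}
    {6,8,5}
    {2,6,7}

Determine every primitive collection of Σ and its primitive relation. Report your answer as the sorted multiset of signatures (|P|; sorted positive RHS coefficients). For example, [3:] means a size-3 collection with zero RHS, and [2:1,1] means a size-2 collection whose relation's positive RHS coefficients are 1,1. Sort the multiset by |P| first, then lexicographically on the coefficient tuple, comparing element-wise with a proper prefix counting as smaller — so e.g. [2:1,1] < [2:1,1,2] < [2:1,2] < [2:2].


Δ(Σ) — 8 vertices, 12 min non-faces:

  P={1,5}:  v_{1} + v_{5} = 0  ⟹  sig = [2:]
  P={2,8}:  v_{2} + v_{8} = 0  ⟹  sig = [2:]
  P={1,3}:  v_{1} + v_{3} = v_{4}  ⟹  sig = [2:1]
  P={4,5}:  v_{4} + v_{5} = v_{3}  ⟹  sig = [2:1]
  P={4,6}:  v_{4} + v_{6} = v_{2}  ⟹  sig = [2:1]
  P={2,5}:  v_{2} + v_{5} = v_{3} + v_{6}  ⟹  sig = [2:1,1]
  P={7,8}:  v_{7} + v_{8} = v_{3} + v_{6}  ⟹  sig = [2:1,1]
  P={4,7}:  v_{4} + v_{7} = 2·v_{2} + v_{3}  ⟹  sig = [2:1,2]
  P={1,7}:  v_{1} + v_{7} = 2·v_{2}  ⟹  sig = [2:2]
  P={5,7}:  v_{5} + v_{7} = 2·v_{3} + 2·v_{6}  ⟹  sig = [2:2,2]
  P={2,3,6}:  v_{2} + v_{3} + v_{6} = v_{7}  ⟹  sig = [3:1]
  P={3,6,8}:  v_{3} + v_{6} + v_{8} = v_{5}  ⟹  sig = [3:1]

so the primitive-relation signature multiset is
[[2:], [2:], [2:1], [2:1], [2:1], [2:1,1], [2:1,1], [2:1,2], [2:2], [2:2,2], [3:1], [3:1]]


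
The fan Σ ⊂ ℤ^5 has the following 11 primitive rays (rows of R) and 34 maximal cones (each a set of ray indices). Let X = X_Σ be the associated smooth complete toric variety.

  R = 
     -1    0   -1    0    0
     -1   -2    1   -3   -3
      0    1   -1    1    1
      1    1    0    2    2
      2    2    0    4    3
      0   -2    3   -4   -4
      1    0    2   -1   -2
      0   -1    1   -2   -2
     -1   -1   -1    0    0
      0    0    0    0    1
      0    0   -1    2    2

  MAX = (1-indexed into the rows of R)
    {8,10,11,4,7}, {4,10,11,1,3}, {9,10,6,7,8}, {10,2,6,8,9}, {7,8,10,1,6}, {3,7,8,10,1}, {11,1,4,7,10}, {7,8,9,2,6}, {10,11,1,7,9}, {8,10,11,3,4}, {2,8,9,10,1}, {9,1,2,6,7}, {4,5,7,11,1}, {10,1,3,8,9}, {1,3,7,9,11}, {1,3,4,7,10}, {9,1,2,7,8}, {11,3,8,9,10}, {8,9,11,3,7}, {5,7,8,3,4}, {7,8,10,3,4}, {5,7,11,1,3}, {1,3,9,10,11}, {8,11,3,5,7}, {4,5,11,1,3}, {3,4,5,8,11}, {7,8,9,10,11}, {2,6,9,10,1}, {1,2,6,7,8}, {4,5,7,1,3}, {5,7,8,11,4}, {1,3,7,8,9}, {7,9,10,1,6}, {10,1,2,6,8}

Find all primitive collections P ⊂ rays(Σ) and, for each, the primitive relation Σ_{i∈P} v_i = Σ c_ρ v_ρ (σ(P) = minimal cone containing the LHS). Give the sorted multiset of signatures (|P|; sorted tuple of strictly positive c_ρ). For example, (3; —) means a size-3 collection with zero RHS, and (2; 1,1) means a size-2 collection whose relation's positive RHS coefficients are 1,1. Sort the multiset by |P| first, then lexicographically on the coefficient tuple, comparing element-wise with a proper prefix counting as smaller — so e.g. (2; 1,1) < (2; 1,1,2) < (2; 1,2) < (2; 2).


|primitive collections| = 20. Relations:

  {4,9}:  v_{4} + v_{9} = v_{11}  ⟹  sig = (2; 1)
  {2,3}:  v_{2} + v_{3} = v_{1} + v_{8}  ⟹  sig = (2; 1,1)
  {2,5}:  v_{2} + v_{5} = v_{7} + v_{11}  ⟹  sig = (2; 1,1)
  {2,4}:  v_{2} + v_{4} = v_{7} + v_{9} + v_{10}  ⟹  sig = (2; 1,1,1)
  {3,6}:  v_{3} + v_{6} = v_{1} + v_{7} + v_{8} + v_{10}  ⟹  sig = (2; 1,1,1,1)
  {2,11}:  v_{2} + v_{11} = v_{7} + 2·v_{9} + v_{10}  ⟹  sig = (2; 1,1,2)
  {5,6}:  v_{5} + v_{6} = 2·v_{7} + v_{10} + v_{11}  ⟹  sig = (2; 1,1,2)
  {5,9}:  v_{5} + v_{9} = v_{3} + v_{7} + 2·v_{11}  ⟹  sig = (2; 1,1,2)
  {4,6}:  v_{4} + v_{6} = 2·v_{7} + v_{9} + 2·v_{10}  ⟹  sig = (2; 1,2,2)
  {5,10}:  v_{5} + v_{10} = 2·v_{4}  ⟹  sig = (2; 2)
  {6,11}:  v_{6} + v_{11} = 2·v_{7} + 2·v_{9} + 2·v_{10}  ⟹  sig = (2; 2,2,2)
  {1,4,8}:  v_{1} + v_{4} + v_{8} = 0  ⟹  sig = (3; —)
  {1,8,11}:  v_{1} + v_{8} + v_{11} = v_{9}  ⟹  sig = (3; 1)
  {2,7,10}:  v_{2} + v_{7} + v_{10} = v_{6}  ⟹  sig = (3; 1)
  {1,5,8}:  v_{1} + v_{5} + v_{8} = v_{3} + v_{7} + v_{11}  ⟹  sig = (3; 1,1,1)
  {3,7,9,10}:  v_{3} + v_{7} + v_{9} + v_{10} = 0  ⟹  sig = (4; —)
  {3,4,7,11}:  v_{3} + v_{4} + v_{7} + v_{11} = v_{5}  ⟹  sig = (4; 1)
  {3,7,10,11}:  v_{3} + v_{7} + v_{10} + v_{11} = v_{4}  ⟹  sig = (4; 1)
  {1,6,8,9}:  v_{1} + v_{6} + v_{8} + v_{9} = 2·v_{2}  ⟹  sig = (4; 2)
  {1,7,8,9,10}:  v_{1} + v_{7} + v_{8} + v_{9} + v_{10} = v_{2}  ⟹  sig = (5; 1)

Sorted signature multiset PRS(X):
    |P|=2: 11 collections, coeffs (1), (1,1), (1,1), (1,1,1), (1,1,1,1), (1,1,2), (1,1,2), (1,1,2), (1,2,2), (2), (2,2,2)
    |P|=3: 4 collections, coeffs (), (1), (1), (1,1,1)
    |P|=4: 4 collections, coeffs (), (1), (1), (2)
    |P|=5: 1 collection, coeffs (1)


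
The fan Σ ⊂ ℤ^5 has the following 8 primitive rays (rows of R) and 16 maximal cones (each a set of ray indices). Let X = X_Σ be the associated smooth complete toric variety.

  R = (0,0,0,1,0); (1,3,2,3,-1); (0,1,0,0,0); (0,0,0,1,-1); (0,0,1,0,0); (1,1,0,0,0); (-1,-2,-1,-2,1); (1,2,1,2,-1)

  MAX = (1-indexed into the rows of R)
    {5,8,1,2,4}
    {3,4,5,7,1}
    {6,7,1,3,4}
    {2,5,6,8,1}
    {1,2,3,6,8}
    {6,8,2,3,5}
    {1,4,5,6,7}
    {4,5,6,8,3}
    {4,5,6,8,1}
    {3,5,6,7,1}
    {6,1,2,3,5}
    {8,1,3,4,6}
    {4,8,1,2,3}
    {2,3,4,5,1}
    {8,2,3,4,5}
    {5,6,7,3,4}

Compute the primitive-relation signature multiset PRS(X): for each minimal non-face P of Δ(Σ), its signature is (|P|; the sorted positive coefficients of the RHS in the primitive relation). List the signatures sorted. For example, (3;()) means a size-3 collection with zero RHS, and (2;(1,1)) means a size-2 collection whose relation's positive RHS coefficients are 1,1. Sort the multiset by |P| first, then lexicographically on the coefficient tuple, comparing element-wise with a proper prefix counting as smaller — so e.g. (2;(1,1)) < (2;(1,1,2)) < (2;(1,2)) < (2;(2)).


Σ has 5 primitive collections:

  • {7,8}:  v_{7} + v_{8} = 0  →  sig = (2;())
  • {2,7}:  v_{2} + v_{7} = v_{1} + v_{3} + v_{5}  →  sig = (2;(1,1,1))
  • {2,4,6}:  v_{2} + v_{4} + v_{6} = 2·v_{8}  →  sig = (3;(2))
  • {1,3,5,8}:  v_{1} + v_{3} + v_{5} + v_{8} = v_{2}  →  sig = (4;(1))
  • {1,3,4,5,6}:  v_{1} + v_{3} + v_{4} + v_{5} + v_{6} = v_{8}  →  sig = (5;(1))

Sorted signature multiset PRS(X):
{ (2;()),  (2;(1,1,1)),  (3;(2)),  (4;(1)),  (5;(1)) }


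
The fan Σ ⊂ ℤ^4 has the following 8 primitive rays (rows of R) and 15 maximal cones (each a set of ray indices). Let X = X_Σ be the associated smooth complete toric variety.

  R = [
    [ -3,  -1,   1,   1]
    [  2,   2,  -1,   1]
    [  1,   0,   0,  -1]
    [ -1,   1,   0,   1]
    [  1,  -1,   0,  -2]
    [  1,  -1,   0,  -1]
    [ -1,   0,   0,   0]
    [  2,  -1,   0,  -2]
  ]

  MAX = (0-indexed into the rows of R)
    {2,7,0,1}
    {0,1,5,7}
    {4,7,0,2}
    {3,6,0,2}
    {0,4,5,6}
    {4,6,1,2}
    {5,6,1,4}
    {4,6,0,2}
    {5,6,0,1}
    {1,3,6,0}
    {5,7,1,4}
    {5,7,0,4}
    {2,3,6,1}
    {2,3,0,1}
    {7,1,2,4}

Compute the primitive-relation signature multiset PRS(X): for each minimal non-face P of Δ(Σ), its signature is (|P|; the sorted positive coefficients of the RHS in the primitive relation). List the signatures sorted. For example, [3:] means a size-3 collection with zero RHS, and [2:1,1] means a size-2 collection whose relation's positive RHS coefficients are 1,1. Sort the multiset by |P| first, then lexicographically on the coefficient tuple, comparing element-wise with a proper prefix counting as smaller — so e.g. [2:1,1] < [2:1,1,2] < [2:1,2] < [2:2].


7 collections generate NE(X_Σ); each relation:

  P={3,5}:  v_{3} + v_{5} = 0  ⇒ sig = [2:]
  P={2,5}:  v_{2} + v_{5} = v_{7}  ⇒ sig = [2:1]
  P={3,7}:  v_{3} + v_{7} = v_{2}  ⇒ sig = [2:1]
  P={6,7}:  v_{6} + v_{7} = v_{4}  ⇒ sig = [2:1]
  P={3,4}:  v_{3} + v_{4} = v_{2} + v_{6}  ⇒ sig = [2:1,1]
  P={0,1,4}:  v_{0} + v_{1} + v_{4} = 0  ⇒ sig = [3:]
  P={0,1,2,6}:  v_{0} + v_{1} + v_{2} + v_{6} = v_{3}  ⇒ sig = [4:1]

Hence PRS(X_Σ) =
    |P|=2: 5 collections, coeffs (), (1), (1), (1), (1,1)
    |P|=3: 1 collection, coeffs ()
    |P|=4: 1 collection, coeffs (1)


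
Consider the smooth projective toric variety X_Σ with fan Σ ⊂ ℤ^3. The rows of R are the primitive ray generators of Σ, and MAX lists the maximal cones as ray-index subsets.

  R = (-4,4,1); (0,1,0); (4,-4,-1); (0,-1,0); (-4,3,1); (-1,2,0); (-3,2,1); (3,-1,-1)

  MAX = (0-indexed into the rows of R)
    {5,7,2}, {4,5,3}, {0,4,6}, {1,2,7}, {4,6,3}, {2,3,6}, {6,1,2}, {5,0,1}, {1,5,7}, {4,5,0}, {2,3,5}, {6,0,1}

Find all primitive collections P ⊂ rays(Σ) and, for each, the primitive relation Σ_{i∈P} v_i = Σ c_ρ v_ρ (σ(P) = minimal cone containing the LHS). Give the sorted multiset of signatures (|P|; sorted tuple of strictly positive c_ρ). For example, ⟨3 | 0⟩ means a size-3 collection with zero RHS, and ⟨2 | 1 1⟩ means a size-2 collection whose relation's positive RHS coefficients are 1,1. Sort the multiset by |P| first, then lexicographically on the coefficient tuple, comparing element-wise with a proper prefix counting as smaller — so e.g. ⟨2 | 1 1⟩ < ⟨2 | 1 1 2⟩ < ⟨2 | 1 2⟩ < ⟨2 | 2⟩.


Δ(Σ) — 8 vertices, 11 min non-faces:

  P={0,2}:  v_{0} + v_{2} = 0  ⟹  sig = ⟨2 | 0⟩
  P={1,3}:  v_{1} + v_{3} = 0  ⟹  sig = ⟨2 | 0⟩
  P={0,3}:  v_{0} + v_{3} = v_{4}  ⟹  sig = ⟨2 | 1⟩
  P={1,4}:  v_{1} + v_{4} = v_{0}  ⟹  sig = ⟨2 | 1⟩
  P={2,4}:  v_{2} + v_{4} = v_{3}  ⟹  sig = ⟨2 | 1⟩
  P={4,7}:  v_{4} + v_{7} = v_{5}  ⟹  sig = ⟨2 | 1⟩
  P={5,6}:  v_{5} + v_{6} = v_{0}  ⟹  sig = ⟨2 | 1⟩
  P={6,7}:  v_{6} + v_{7} = v_{1}  ⟹  sig = ⟨2 | 1⟩
  P={0,7}:  v_{0} + v_{7} = v_{1} + v_{5}  ⟹  sig = ⟨2 | 1 1⟩
  P={3,7}:  v_{3} + v_{7} = v_{2} + v_{5}  ⟹  sig = ⟨2 | 1 1⟩
  P={1,2,5}:  v_{1} + v_{2} + v_{5} = v_{7}  ⟹  sig = ⟨3 | 1⟩

Hence PRS(X_Σ) =
    ⟨2 | 0⟩
    ⟨2 | 0⟩
    ⟨2 | 1⟩
    ⟨2 | 1⟩
    ⟨2 | 1⟩
    ⟨2 | 1⟩
    ⟨2 | 1⟩
    ⟨2 | 1⟩
    ⟨2 | 1 1⟩
    ⟨2 | 1 1⟩
    ⟨3 | 1⟩


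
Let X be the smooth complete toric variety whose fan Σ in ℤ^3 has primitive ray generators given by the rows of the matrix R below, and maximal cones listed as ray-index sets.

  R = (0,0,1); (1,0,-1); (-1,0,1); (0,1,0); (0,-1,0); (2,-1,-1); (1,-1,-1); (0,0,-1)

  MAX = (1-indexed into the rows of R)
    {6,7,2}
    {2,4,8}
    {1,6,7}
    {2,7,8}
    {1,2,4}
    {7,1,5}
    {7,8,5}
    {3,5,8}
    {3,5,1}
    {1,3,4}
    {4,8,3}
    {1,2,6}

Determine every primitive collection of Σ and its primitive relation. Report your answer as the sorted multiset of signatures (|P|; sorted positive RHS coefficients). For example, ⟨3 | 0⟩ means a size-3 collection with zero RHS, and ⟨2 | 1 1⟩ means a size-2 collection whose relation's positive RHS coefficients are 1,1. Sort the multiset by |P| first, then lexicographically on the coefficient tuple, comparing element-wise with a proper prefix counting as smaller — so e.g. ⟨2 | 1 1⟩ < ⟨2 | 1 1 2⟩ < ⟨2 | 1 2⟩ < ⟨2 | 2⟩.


The 11 primitive collections of Σ (r=8, n=3):

  P={1,8}:  v_{1} + v_{8} = 0  so sig = ⟨2 | 0⟩
  P={2,3}:  v_{2} + v_{3} = 0  so sig = ⟨2 | 0⟩
  P={4,5}:  v_{4} + v_{5} = 0  so sig = ⟨2 | 0⟩
  P={2,5}:  v_{2} + v_{5} = v_{7}  so sig = ⟨2 | 1⟩
  P={3,7}:  v_{3} + v_{7} = v_{5}  so sig = ⟨2 | 1⟩
  P={4,7}:  v_{4} + v_{7} = v_{2}  so sig = ⟨2 | 1⟩
  P={3,6}:  v_{3} + v_{6} = v_{1} + v_{7}  so sig = ⟨2 | 1 1⟩
  P={6,8}:  v_{6} + v_{8} = v_{2} + v_{7}  so sig = ⟨2 | 1 1⟩
  P={4,6}:  v_{4} + v_{6} = v_{1} + 2·v_{2}  so sig = ⟨2 | 1 2⟩
  P={5,6}:  v_{5} + v_{6} = v_{1} + 2·v_{7}  so sig = ⟨2 | 1 2⟩
  P={1,2,7}:  v_{1} + v_{2} + v_{7} = v_{6}  so sig = ⟨3 | 1⟩

Sorted signature multiset PRS(X):
[⟨2 | 0⟩, ⟨2 | 0⟩, ⟨2 | 0⟩, ⟨2 | 1⟩, ⟨2 | 1⟩, ⟨2 | 1⟩, ⟨2 | 1 1⟩, ⟨2 | 1 1⟩, ⟨2 | 1 2⟩, ⟨2 | 1 2⟩, ⟨3 | 1⟩]


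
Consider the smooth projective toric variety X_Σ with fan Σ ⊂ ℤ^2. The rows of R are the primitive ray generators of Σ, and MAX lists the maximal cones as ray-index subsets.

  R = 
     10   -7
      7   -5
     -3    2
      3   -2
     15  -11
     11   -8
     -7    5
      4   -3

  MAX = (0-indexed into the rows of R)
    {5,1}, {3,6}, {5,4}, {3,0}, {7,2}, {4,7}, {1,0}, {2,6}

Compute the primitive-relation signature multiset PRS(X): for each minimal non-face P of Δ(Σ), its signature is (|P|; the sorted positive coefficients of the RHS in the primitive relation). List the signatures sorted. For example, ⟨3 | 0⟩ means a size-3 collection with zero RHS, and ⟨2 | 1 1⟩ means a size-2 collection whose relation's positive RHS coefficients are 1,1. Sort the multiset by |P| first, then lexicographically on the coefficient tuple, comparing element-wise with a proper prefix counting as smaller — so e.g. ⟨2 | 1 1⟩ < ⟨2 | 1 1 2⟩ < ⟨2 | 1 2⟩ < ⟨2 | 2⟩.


20 minimal non-faces of Δ(Σ) (on 8 rays):

  P = {1,6}:  v_{1} + v_{6} = 0  so sig = ⟨2 | 0⟩
  P = {2,3}:  v_{2} + v_{3} = 0  so sig = ⟨2 | 0⟩
  P = {0,2}:  v_{0} + v_{2} = v_{1}  so sig = ⟨2 | 1⟩
  P = {0,6}:  v_{0} + v_{6} = v_{3}  so sig = ⟨2 | 1⟩
  P = {1,2}:  v_{1} + v_{2} = v_{7}  so sig = ⟨2 | 1⟩
  P = {1,3}:  v_{1} + v_{3} = v_{0}  so sig = ⟨2 | 1⟩
  P = {1,7}:  v_{1} + v_{7} = v_{5}  so sig = ⟨2 | 1⟩
  P = {3,7}:  v_{3} + v_{7} = v_{1}  so sig = ⟨2 | 1⟩
  P = {5,6}:  v_{5} + v_{6} = v_{7}  so sig = ⟨2 | 1⟩
  P = {5,7}:  v_{5} + v_{7} = v_{4}  so sig = ⟨2 | 1⟩
  P = {6,7}:  v_{6} + v_{7} = v_{2}  so sig = ⟨2 | 1⟩
  P = {3,4}:  v_{3} + v_{4} = v_{1} + v_{5}  so sig = ⟨2 | 1 1⟩
  P = {0,4}:  v_{0} + v_{4} = 2·v_{1} + v_{5}  so sig = ⟨2 | 1 2⟩
  P = {0,7}:  v_{0} + v_{7} = 2·v_{1}  so sig = ⟨2 | 2⟩
  P = {1,4}:  v_{1} + v_{4} = 2·v_{5}  so sig = ⟨2 | 2⟩
  P = {2,5}:  v_{2} + v_{5} = 2·v_{7}  so sig = ⟨2 | 2⟩
  P = {3,5}:  v_{3} + v_{5} = 2·v_{1}  so sig = ⟨2 | 2⟩
  P = {4,6}:  v_{4} + v_{6} = 2·v_{7}  so sig = ⟨2 | 2⟩
  P = {0,5}:  v_{0} + v_{5} = 3·v_{1}  so sig = ⟨2 | 3⟩
  P = {2,4}:  v_{2} + v_{4} = 3·v_{7}  so sig = ⟨2 | 3⟩

Sorted signature multiset PRS(X):
{ ⟨2 | 0⟩ ×2,  ⟨2 | 1⟩ ×9,  ⟨2 | 1 1⟩,  ⟨2 | 1 2⟩,  ⟨2 | 2⟩ ×5,  ⟨2 | 3⟩ ×2 }


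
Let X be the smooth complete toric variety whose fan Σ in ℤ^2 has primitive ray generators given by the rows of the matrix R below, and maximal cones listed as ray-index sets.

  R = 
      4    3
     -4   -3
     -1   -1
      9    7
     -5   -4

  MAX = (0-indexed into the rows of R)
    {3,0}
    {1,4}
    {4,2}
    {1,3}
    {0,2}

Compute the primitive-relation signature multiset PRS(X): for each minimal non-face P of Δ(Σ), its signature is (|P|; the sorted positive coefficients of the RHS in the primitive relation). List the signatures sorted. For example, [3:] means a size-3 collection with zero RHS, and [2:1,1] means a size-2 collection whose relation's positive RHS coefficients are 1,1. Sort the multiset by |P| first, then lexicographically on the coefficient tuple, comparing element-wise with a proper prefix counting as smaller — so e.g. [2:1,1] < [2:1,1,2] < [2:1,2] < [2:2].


Primitive collections (5):

  P = {0,1}:  v_{0} + v_{1} = 0  ⇒ sig = [2:]
  P = {0,4}:  v_{0} + v_{4} = v_{2}  ⇒ sig = [2:1]
  P = {1,2}:  v_{1} + v_{2} = v_{4}  ⇒ sig = [2:1]
  P = {3,4}:  v_{3} + v_{4} = v_{0}  ⇒ sig = [2:1]
  P = {2,3}:  v_{2} + v_{3} = 2·v_{0}  ⇒ sig = [2:2]

Sorted signature multiset PRS(X):
[[2:], [2:1], [2:1], [2:1], [2:2]]


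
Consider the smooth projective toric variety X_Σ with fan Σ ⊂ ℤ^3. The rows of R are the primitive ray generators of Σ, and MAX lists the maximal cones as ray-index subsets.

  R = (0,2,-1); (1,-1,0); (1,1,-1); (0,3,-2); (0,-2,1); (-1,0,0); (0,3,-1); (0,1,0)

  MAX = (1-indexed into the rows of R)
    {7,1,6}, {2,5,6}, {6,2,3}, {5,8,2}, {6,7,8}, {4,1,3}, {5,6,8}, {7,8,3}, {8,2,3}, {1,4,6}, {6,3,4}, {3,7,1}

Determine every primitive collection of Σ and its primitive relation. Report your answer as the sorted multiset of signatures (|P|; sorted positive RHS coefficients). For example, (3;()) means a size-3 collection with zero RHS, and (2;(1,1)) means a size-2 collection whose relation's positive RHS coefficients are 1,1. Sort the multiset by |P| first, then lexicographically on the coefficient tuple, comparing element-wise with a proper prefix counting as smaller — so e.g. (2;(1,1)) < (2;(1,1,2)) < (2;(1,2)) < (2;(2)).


14 minimal non-faces of Δ(Σ) (on 8 rays):

  P = {1,5}:  v_{1} + v_{5} = 0 — sig = (2;())
  P = {1,2}:  v_{1} + v_{2} = v_{3} — sig = (2;(1))
  P = {1,8}:  v_{1} + v_{8} = v_{7} — sig = (2;(1))
  P = {3,5}:  v_{3} + v_{5} = v_{2} — sig = (2;(1))
  P = {5,7}:  v_{5} + v_{7} = v_{8} — sig = (2;(1))
  P = {2,7}:  v_{2} + v_{7} = v_{3} + v_{8} — sig = (2;(1,1))
  P = {4,5}:  v_{4} + v_{5} = v_{3} + v_{6} — sig = (2;(1,1))
  P = {2,4}:  v_{2} + v_{4} = 2·v_{3} + v_{6} — sig = (2;(1,2))
  P = {4,8}:  v_{4} + v_{8} = 2·v_{1} — sig = (2;(2))
  P = {4,7}:  v_{4} + v_{7} = 3·v_{1} — sig = (2;(3))
  P = {2,6,8}:  v_{2} + v_{6} + v_{8} = 0 — sig = (3;())
  P = {1,3,6}:  v_{1} + v_{3} + v_{6} = v_{4} — sig = (3;(1))
  P = {3,6,8}:  v_{3} + v_{6} + v_{8} = v_{1} — sig = (3;(1))
  P = {3,6,7}:  v_{3} + v_{6} + v_{7} = 2·v_{1} — sig = (3;(2))

so the primitive-relation signature multiset is
[(2;()), (2;(1)), (2;(1)), (2;(1)), (2;(1)), (2;(1,1)), (2;(1,1)), (2;(1,2)), (2;(2)), (2;(3)), (3;()), (3;(1)), (3;(1)), (3;(2))]


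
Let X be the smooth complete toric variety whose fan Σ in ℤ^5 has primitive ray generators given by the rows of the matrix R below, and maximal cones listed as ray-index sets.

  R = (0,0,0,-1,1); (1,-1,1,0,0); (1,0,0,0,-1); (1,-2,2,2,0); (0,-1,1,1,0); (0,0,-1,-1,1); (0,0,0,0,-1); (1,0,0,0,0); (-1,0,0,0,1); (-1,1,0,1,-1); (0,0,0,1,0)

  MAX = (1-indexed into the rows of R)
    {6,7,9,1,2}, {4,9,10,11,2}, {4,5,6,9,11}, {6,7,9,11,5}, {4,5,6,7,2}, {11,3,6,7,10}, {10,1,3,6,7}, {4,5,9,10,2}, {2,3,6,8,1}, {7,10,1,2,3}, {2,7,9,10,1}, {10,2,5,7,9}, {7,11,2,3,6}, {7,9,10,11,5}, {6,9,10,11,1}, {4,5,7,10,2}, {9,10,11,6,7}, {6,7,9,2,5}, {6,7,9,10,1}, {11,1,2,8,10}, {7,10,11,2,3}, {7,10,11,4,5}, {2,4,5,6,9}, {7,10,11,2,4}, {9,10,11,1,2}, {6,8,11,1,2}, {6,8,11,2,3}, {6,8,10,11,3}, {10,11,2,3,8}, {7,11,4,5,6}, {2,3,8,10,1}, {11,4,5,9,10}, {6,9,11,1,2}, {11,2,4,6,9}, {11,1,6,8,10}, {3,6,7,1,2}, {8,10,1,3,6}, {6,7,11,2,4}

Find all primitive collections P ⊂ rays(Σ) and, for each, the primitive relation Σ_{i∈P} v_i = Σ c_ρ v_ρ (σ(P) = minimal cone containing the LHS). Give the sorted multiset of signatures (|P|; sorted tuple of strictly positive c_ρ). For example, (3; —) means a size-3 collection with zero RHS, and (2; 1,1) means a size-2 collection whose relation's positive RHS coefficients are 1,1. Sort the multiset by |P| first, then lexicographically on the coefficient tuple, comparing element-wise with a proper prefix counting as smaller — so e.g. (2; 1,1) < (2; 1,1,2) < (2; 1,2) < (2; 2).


Δ(Σ) — 11 vertices, 17 min non-faces:

  P={3,9}:  v_{3} + v_{9} = 0  ⇒ sig = (2; —)
  P={7,8}:  v_{7} + v_{8} = v_{3}  ⇒ sig = (2; 1)
  P={1,5}:  v_{1} + v_{5} = v_{2} + v_{9}  ⇒ sig = (2; 1,1)
  P={5,8}:  v_{5} + v_{8} = v_{2} + v_{11}  ⇒ sig = (2; 1,1)
  P={8,9}:  v_{8} + v_{9} = v_{1} + v_{11}  ⇒ sig = (2; 1,1)
  P={3,5}:  v_{3} + v_{5} = v_{2} + v_{7} + v_{11}  ⇒ sig = (2; 1,1,1)
  P={1,4}:  v_{1} + v_{4} = 2·v_{2} + v_{9} + v_{11}  ⇒ sig = (2; 1,1,2)
  P={3,4}:  v_{3} + v_{4} = 2·v_{2} + v_{7} + 2·v_{11}  ⇒ sig = (2; 1,2,2)
  P={4,8}:  v_{4} + v_{8} = 2·v_{2} + 2·v_{11}  ⇒ sig = (2; 2,2)
  P={1,7,11}:  v_{1} + v_{7} + v_{11} = 0  ⇒ sig = (3; —)
  P={2,6,10}:  v_{2} + v_{6} + v_{10} = 0  ⇒ sig = (3; —)
  P={1,3,11}:  v_{1} + v_{3} + v_{11} = v_{8}  ⇒ sig = (3; 1)
  P={2,5,11}:  v_{2} + v_{5} + v_{11} = v_{4}  ⇒ sig = (3; 1)
  P={4,6,10}:  v_{4} + v_{6} + v_{10} = v_{5} + v_{11}  ⇒ sig = (3; 1,1)
  P={5,6,10}:  v_{5} + v_{6} + v_{10} = v_{7} + v_{9} + v_{11}  ⇒ sig = (3; 1,1,1)
  P={4,7,9}:  v_{4} + v_{7} + v_{9} = 2·v_{5}  ⇒ sig = (3; 2)
  P={2,7,9,11}:  v_{2} + v_{7} + v_{9} + v_{11} = v_{5}  ⇒ sig = (4; 1)

Hence PRS(X_Σ) =
    |P|=2: 9 collections, coeffs (), (1), (1,1), (1,1), (1,1), (1,1,1), (1,1,2), (1,2,2), (2,2)
    |P|=3: 7 collections, coeffs (), (), (1), (1), (1,1), (1,1,1), (2)
    |P|=4: 1 collection, coeffs (1)


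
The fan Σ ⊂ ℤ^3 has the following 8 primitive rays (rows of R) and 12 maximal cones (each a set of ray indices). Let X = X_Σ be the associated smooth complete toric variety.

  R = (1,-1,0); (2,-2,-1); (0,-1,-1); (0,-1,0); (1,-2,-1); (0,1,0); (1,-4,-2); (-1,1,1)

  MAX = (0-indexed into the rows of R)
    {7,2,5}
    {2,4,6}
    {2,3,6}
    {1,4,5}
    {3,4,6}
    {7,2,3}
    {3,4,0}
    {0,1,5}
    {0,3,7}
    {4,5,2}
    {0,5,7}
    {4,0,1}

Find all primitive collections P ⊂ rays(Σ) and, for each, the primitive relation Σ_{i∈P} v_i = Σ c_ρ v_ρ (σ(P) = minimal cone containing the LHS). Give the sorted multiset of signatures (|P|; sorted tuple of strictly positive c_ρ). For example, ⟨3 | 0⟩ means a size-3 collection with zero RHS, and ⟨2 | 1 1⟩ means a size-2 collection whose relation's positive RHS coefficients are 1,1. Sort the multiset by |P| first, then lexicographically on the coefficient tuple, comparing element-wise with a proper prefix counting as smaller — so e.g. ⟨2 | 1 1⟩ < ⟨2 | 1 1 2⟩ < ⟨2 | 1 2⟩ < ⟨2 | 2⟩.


12 minimal non-faces of Δ(Σ) (on 8 rays):

  P={3,5}:  v_{3} + v_{5} = 0 — sig = ⟨2 | 0⟩
  P={0,2}:  v_{0} + v_{2} = v_{4} — sig = ⟨2 | 1⟩
  P={1,7}:  v_{1} + v_{7} = v_{0} — sig = ⟨2 | 1⟩
  P={4,7}:  v_{4} + v_{7} = v_{3} — sig = ⟨2 | 1⟩
  P={1,3}:  v_{1} + v_{3} = v_{0} + v_{4} — sig = ⟨2 | 1 1⟩
  P={5,6}:  v_{5} + v_{6} = v_{2} + v_{4} — sig = ⟨2 | 1 1⟩
  P={0,6}:  v_{0} + v_{6} = v_{3} + 2·v_{4} — sig = ⟨2 | 1 2⟩
  P={1,2}:  v_{1} + v_{2} = 2·v_{4} + v_{5} — sig = ⟨2 | 1 2⟩
  P={6,7}:  v_{6} + v_{7} = v_{2} + 2·v_{3} — sig = ⟨2 | 1 2⟩
  P={1,6}:  v_{1} + v_{6} = 3·v_{4} — sig = ⟨2 | 3⟩
  P={0,4,5}:  v_{0} + v_{4} + v_{5} = v_{1} — sig = ⟨3 | 1⟩
  P={2,3,4}:  v_{2} + v_{3} + v_{4} = v_{6} — sig = ⟨3 | 1⟩

Sorted signature multiset PRS(X):
    ⟨2 | 0⟩
    ⟨2 | 1⟩
    ⟨2 | 1⟩
    ⟨2 | 1⟩
    ⟨2 | 1 1⟩
    ⟨2 | 1 1⟩
    ⟨2 | 1 2⟩
    ⟨2 | 1 2⟩
    ⟨2 | 1 2⟩
    ⟨2 | 3⟩
    ⟨3 | 1⟩
    ⟨3 | 1⟩


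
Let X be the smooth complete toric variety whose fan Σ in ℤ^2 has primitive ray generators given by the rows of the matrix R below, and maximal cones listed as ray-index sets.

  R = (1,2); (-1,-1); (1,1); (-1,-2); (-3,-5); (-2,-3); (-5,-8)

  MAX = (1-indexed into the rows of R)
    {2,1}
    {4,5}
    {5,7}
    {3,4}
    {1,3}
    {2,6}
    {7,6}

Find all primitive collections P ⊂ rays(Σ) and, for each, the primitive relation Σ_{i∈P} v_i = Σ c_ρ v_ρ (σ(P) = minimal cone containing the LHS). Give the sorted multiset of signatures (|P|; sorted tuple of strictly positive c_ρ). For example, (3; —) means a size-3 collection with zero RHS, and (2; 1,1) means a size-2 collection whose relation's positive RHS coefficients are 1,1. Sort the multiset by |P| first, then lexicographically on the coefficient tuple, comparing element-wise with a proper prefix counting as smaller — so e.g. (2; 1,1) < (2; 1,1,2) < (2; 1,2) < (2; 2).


|primitive collections| = 14. Relations:

  {1,4}:  v_{1} + v_{4} = 0 ; sig = (2; —)
  {2,3}:  v_{2} + v_{3} = 0 ; sig = (2; —)
  {1,5}:  v_{1} + v_{5} = v_{6} ; sig = (2; 1)
  {1,6}:  v_{1} + v_{6} = v_{2} ; sig = (2; 1)
  {2,4}:  v_{2} + v_{4} = v_{6} ; sig = (2; 1)
  {3,6}:  v_{3} + v_{6} = v_{4} ; sig = (2; 1)
  {4,6}:  v_{4} + v_{6} = v_{5} ; sig = (2; 1)
  {5,6}:  v_{5} + v_{6} = v_{7} ; sig = (2; 1)
  {3,7}:  v_{3} + v_{7} = v_{4} + v_{5} ; sig = (2; 1,1)
  {1,7}:  v_{1} + v_{7} = 2·v_{6} ; sig = (2; 2)
  {2,5}:  v_{2} + v_{5} = 2·v_{6} ; sig = (2; 2)
  {3,5}:  v_{3} + v_{5} = 2·v_{4} ; sig = (2; 2)
  {4,7}:  v_{4} + v_{7} = 2·v_{5} ; sig = (2; 2)
  {2,7}:  v_{2} + v_{7} = 3·v_{6} ; sig = (2; 3)

Signatures (|P|; sorted positive RHS coefficients), sorted:
    (2; —)
    (2; —)
    (2; 1)
    (2; 1)
    (2; 1)
    (2; 1)
    (2; 1)
    (2; 1)
    (2; 1,1)
    (2; 2)
    (2; 2)
    (2; 2)
    (2; 2)
    (2; 3)


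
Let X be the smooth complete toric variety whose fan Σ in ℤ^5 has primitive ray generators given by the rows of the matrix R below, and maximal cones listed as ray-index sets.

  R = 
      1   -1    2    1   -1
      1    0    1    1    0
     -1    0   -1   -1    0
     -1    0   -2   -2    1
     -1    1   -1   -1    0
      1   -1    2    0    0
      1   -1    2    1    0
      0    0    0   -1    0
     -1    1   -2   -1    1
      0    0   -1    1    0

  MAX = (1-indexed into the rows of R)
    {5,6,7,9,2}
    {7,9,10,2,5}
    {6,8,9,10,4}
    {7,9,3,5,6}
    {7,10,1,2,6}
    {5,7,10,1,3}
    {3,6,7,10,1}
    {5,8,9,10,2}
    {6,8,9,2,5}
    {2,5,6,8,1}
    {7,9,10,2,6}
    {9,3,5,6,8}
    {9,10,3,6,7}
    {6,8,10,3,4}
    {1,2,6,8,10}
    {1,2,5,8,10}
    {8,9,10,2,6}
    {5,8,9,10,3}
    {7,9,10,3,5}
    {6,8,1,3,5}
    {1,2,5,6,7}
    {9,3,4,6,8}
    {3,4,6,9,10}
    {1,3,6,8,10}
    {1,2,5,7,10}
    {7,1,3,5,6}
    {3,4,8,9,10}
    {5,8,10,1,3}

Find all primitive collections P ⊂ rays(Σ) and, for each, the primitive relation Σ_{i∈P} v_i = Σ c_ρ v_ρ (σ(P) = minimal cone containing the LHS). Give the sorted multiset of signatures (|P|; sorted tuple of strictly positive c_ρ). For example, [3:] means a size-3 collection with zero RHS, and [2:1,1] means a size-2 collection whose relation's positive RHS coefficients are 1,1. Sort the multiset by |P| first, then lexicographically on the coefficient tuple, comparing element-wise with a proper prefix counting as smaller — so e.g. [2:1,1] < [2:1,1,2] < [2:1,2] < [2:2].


The 9 primitive collections of Σ (r=10, n=5):

  • {1,9}:  v_{1} + v_{9} = 0  →  sig = [2:]
  • {2,3}:  v_{2} + v_{3} = 0  →  sig = [2:]
  • {7,8}:  v_{7} + v_{8} = v_{6}  →  sig = [2:1]
  • {4,5}:  v_{4} + v_{5} = v_{3} + v_{8} + v_{9}  →  sig = [2:1,1,1]
  • {1,4}:  v_{1} + v_{4} = v_{3} + v_{6} + v_{8} + v_{10}  →  sig = [2:1,1,1,1]
  • {2,4}:  v_{2} + v_{4} = v_{6} + v_{8} + v_{9} + v_{10}  →  sig = [2:1,1,1,1]
  • {4,7}:  v_{4} + v_{7} = v_{3} + 2·v_{6} + v_{9} + v_{10}  →  sig = [2:1,1,1,2]
  • {5,6,10}:  v_{5} + v_{6} + v_{10} = 0  →  sig = [3:]
  • {3,6,8,9,10}:  v_{3} + v_{6} + v_{8} + v_{9} + v_{10} = v_{4}  →  sig = [5:1]

Hence PRS(X_Σ) =
    |P|=2: 7 collections, coeffs (), (), (1), (1,1,1), (1,1,1,1), (1,1,1,1), (1,1,1,2)
    |P|=3: 1 collection, coeffs ()
    |P|=5: 1 collection, coeffs (1)
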